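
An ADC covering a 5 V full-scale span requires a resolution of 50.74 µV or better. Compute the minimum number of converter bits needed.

17 bits

Number of steps required ≥ 5 V / 50.74 µV = 98541.58.
Need 2^N ≥ 98541.58; 2^16 = 65536, 2^17 = 131072.
Minimum N = 17.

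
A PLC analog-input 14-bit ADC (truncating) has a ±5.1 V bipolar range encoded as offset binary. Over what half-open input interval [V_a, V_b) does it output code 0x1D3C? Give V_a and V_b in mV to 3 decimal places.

LSB = 10.2/2^14 = 0.623 mV.
Code 0x1D3C = 7484 decimal.
V_a = V_low + 7484·LSB = -0.440771 V; V_b = V_low + 7485·LSB = -0.440149 V.

[-440.771 mV, -440.149 mV)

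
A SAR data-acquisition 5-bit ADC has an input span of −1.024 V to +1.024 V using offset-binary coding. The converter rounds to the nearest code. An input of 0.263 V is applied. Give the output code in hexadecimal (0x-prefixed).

code 0x14 (decimal 20)

LSB = 2.048 V / 32 = 64.000 mV.
Input sits at 20.109 steps above V_low.
round(20.109) = 20.
In hexadecimal (0x-prefixed): 0x14.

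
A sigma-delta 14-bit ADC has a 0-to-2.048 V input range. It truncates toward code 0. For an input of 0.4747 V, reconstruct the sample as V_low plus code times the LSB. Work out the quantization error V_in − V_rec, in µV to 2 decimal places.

75.00 µV

Step size: 2.048 V ÷ 2^14 = 125.00 µV.
(0.4747 − 0)/0.000125 = 3797.6000; ⌊·⌋ gives code 3797.
V_rec = 0 + 3797·0.000125 = 0.474625 V.
Error = 0.4747 − 0.474625 = 7.5e-05 V = 75.00 µV.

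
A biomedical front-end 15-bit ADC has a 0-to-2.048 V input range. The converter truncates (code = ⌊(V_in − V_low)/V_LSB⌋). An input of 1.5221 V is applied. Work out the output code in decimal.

code 24353

LSB = 2.048 V / 32768 = 62.50 µV.
Input sits at 24353.600 steps above V_low.
So the output code is 24353.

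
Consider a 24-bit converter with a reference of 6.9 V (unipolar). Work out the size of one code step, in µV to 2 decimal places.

Full-scale span = 6.9 V.
LSB = 6.9 / 2^24 = 6.9 / 16777216 = 4.11272e-07 V = 0.41 µV.

0.41 µV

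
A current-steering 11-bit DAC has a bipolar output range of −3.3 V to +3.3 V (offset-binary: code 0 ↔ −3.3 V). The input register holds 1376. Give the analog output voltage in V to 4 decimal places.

LSB = 6.6 V / 2^11 = 3.223 mV.
V_out = (−3.3) + 1376 × 0.00322266 V = 1.13437 V.

1.1344 V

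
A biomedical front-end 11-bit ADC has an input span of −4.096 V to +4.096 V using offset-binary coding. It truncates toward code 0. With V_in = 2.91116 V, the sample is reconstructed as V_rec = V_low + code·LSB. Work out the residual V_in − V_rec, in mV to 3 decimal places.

3.160 mV

LSB = 8.192/2^11 = 4.000 mV.
(V_in − V_low)/LSB = (2.91116 − (−4.096))/0.004 = 1751.7900 → code 1751 (floor).
Code 1751 maps back to (−4.096) + 1751×0.004 V = 2.908 V.
Difference: 0.00316 V → 3.160 mV.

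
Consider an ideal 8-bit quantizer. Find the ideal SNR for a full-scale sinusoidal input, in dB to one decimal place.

SNR ≈ 6.02·N + 1.76 dB = 6.02·8 + 1.76 = 49.92 dB.

49.9 dB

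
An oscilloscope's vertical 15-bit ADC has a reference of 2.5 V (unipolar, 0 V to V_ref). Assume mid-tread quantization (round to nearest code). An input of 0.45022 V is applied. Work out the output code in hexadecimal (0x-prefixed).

Full-scale span = 2.5 V; LSB = 2.5/2^15 = 76.29 µV.
Input sits at 5901.124 steps above V_low.
round(5901.124) = 5901.
In hexadecimal (0x-prefixed): 0x170D.

code 0x170D (decimal 5901)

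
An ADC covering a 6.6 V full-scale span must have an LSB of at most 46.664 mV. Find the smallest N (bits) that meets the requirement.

Number of steps required ≥ 6.6 V / 46.664 mV = 141.44.
Need 2^N ≥ 141.44; 2^7 = 128, 2^8 = 256.
Minimum N = 8.

8 bits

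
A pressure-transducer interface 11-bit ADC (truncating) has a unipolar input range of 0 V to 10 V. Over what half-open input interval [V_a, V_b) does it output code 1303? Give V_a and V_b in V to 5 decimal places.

LSB = 10/2^11 = 4.883 mV.
V_a = V_low + 1303·LSB = 6.3623 V; V_b = V_low + 1304·LSB = 6.36719 V.

[6.36230 V, 6.36719 V)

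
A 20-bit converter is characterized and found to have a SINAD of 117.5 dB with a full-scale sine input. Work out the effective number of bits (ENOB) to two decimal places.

ENOB = (SINAD − 1.76) / 6.02 = (117.5 − 1.76)/6.02 = 19.226.

19.23 bits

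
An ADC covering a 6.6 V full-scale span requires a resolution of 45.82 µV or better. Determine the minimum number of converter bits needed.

18 bits

Number of steps required ≥ 6.6 V / 45.82 µV = 144041.90.
Need 2^N ≥ 144041.90; 2^17 = 131072, 2^18 = 262144.
Minimum N = 18.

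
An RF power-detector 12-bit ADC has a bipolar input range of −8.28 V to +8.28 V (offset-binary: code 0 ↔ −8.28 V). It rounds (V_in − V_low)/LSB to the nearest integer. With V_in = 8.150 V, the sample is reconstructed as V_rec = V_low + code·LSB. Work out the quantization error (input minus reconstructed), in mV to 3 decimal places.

One LSB is 16.56 V / 4096 = 4.043 mV.
(V_in − V_low)/LSB = (8.150 − (−8.28))/0.00404297 = 4063.8454 → code 4064 (round).
V_rec = (−8.28) + 4064·0.00404297 = 8.150625 V.
Difference: -0.000625 V → -0.625 mV.

-0.625 mV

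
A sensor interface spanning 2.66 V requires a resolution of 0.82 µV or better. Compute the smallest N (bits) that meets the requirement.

Number of steps required ≥ 2.66 V / 0.82 µV = 3243902.44.
Need 2^N ≥ 3243902.44; 2^21 = 2097152, 2^22 = 4194304.
Minimum N = 22.

22 bits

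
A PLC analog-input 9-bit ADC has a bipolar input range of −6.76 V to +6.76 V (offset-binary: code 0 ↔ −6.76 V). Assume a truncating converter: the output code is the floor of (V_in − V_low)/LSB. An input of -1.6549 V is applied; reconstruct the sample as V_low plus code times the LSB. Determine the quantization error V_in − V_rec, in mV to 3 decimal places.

8.694 mV

Step size: 13.52 V ÷ 2^9 = 26.406 mV.
Scaled input = 193.3292 LSBs, so code = 193.
Code 193 maps back to (−6.76) + 193×0.0264062 V = -1.6635937 V.
Difference: 0.00869375 V → 8.694 mV.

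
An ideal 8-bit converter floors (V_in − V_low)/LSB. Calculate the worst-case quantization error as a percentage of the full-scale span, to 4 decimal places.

0.3906 %

Truncating → worst-case error = 1 LSB = V_FS/2^8, so 100/256 = 0.390625 % of full scale.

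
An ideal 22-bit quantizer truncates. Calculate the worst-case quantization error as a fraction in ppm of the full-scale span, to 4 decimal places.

0.2384 ppm

Truncating → worst-case error = 1 LSB = V_FS/2^22, so 1e+06/4194304 = 0.238419 ppm of full scale.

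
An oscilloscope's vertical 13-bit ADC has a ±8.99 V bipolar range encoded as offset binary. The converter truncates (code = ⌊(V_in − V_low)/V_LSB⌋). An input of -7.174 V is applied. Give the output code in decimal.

code 827

LSB = 17.98 V / 8192 = 2.195 mV.
Input sits at 827.401 steps above V_low.
⌊·⌋(827.401) = 827.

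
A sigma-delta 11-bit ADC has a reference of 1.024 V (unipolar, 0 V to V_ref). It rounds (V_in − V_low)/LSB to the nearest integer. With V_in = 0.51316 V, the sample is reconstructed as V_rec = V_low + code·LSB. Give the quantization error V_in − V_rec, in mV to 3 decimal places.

Step size: 1.024 V ÷ 2^11 = 0.500 mV.
(V_in − V_low)/LSB = (0.51316 − 0)/0.0005 = 1026.3200 → code 1026 (round).
V_rec = 0 + 1026·0.0005 = 0.513 V.
Difference: 0.00016 V → 0.160 mV.

0.160 mV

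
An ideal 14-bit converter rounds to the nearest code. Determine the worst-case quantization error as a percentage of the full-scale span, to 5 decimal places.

0.00305 %

Rounding → worst-case error = ½ LSB = V_FS/2^15, so 100/32768 = 0.00305176 % of full scale.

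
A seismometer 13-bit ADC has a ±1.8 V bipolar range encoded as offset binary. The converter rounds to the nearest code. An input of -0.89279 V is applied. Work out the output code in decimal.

code 2064

Full-scale span = 3.6 V; LSB = 3.6/2^13 = 439.45 µV.
(V_in − V_low)/LSB = (-0.89279 − (−1.8)) / 0.000439453 = 2064.407.
Round → code 2064.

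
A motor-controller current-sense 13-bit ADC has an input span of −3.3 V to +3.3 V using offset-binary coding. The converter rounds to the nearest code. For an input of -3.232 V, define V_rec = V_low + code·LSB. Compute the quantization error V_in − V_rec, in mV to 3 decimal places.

LSB = 6.6/2^13 = 0.806 mV.
(V_in − V_low)/LSB = (-3.232 − (−3.3))/0.000805664 = 84.4024 → code 84 (round).
Reconstructed: -3.2323242 V.
V_in − V_rec = 0.000324219 V = 0.324 mV.

0.324 mV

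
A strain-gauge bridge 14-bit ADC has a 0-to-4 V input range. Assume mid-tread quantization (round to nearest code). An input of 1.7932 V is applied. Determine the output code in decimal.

With 16384 levels over 4 V, one step is 244.14 µV.
(1.7932 − 0) / 0.000244141 = 7344.947 LSBs.
So the output code is 7345.

code 7345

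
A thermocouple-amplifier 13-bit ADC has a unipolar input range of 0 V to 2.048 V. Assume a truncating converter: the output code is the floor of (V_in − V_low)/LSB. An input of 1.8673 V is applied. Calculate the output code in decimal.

With 8192 levels over 2.048 V, one step is 250.00 µV.
(V_in − V_low)/LSB = (1.8673 − 0) / 0.00025 = 7469.200.
Floor → code 7469.

code 7469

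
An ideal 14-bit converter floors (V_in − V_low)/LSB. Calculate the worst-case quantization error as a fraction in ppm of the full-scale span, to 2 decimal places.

61.04 ppm

Truncating → worst-case error = 1 LSB = V_FS/2^14, so 1e+06/16384 = 61.0352 ppm of full scale.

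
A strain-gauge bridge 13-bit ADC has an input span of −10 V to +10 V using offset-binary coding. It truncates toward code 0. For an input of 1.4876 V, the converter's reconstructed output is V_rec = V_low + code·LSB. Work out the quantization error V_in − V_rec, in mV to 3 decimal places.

LSB = 20/2^13 = 2.441 mV.
Scaled input = 4705.3210 LSBs, so code = 4705.
V_rec = (−10) + 4705·0.00244141 = 1.4868164 V.
Error = 1.4876 − 1.4868164 = 0.000783594 V = 0.784 mV.

0.784 mV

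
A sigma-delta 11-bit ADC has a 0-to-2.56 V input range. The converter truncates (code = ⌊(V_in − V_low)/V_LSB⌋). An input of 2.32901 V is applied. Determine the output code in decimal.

LSB = 2.56 V / 2048 = 1.250 mV.
(2.32901 − 0) / 0.00125 = 1863.208 LSBs.
So the output code is 1863.

code 1863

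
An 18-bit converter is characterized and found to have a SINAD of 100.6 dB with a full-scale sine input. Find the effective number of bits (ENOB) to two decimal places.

16.42 bits

ENOB = (SINAD − 1.76) / 6.02 = (100.6 − 1.76)/6.02 = 16.419.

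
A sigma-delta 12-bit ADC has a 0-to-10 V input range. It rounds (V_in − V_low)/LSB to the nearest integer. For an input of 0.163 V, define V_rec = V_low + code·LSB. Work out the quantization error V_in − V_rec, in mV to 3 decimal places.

LSB = 10/2^12 = 2.441 mV.
(V_in − V_low)/LSB = (0.163 − 0)/0.00244141 = 66.7648 → code 67 (round).
Reconstructed: 0.16357422 V.
Error = 0.163 − 0.16357422 = -0.000574219 V = -0.574 mV.

-0.574 mV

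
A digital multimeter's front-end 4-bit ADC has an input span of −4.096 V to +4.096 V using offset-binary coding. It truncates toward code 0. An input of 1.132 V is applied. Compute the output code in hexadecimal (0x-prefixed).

code 0xA (decimal 10)

Full-scale span = 8.192 V; LSB = 8.192/2^4 = 0.5120 V.
(1.132 − (−4.096)) / 0.512 = 10.211 LSBs.
So the output code is 10.
In hexadecimal (0x-prefixed): 0xA.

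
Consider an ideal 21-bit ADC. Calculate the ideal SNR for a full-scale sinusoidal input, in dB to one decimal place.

SNR ≈ 6.02·N + 1.76 dB = 6.02·21 + 1.76 = 128.18 dB.

128.2 dB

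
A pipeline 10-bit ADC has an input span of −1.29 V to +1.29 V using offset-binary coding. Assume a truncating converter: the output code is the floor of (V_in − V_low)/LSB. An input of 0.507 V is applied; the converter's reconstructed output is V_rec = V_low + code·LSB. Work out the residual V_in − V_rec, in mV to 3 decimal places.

0.574 mV

One LSB is 2.58 V / 1024 = 2.520 mV.
(0.507 − (−1.29))/0.00251953 = 713.2279; ⌊·⌋ gives code 713.
V_rec = (−1.29) + 713·0.00251953 = 0.50642578 V.
Difference: 0.000574219 V → 0.574 mV.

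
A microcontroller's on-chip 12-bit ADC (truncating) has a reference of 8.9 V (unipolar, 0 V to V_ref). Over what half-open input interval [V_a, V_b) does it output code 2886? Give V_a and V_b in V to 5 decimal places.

[6.27085 V, 6.27302 V)

LSB = 8.9/2^12 = 2.173 mV.
V_a = V_low + 2886·LSB = 6.27085 V; V_b = V_low + 2887·LSB = 6.27302 V.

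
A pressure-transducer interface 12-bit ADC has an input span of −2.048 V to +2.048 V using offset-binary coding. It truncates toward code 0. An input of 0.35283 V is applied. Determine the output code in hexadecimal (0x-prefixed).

code 0x960 (decimal 2400)

With 4096 levels over 4.096 V, one step is 1.000 mV.
(V_in − V_low)/LSB = (0.35283 − (−2.048)) / 0.001 = 2400.830.
So the output code is 2400.
In hexadecimal (0x-prefixed): 0x960.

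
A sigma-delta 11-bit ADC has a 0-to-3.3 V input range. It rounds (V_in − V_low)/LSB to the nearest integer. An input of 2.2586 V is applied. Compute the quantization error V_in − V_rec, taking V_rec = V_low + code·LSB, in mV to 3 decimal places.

LSB = 3.3/2^11 = 1.611 mV.
Scaled input = 1401.7008 LSBs, so code = 1402.
Reconstructed: 2.259082 V.
Error = 2.2586 − 2.259082 = -0.000482031 V = -0.482 mV.

-0.482 mV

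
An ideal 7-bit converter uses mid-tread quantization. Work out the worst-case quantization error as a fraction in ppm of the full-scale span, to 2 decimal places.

Rounding → worst-case error = ½ LSB = V_FS/2^8, so 1e+06/256 = 3906.25 ppm of full scale.

3906.25 ppm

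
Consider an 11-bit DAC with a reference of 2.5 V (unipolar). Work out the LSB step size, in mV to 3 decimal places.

Full-scale span = 2.5 V.
LSB = 2.5 / 2^11 = 2.5 / 2048 = 0.0012207 V = 1.221 mV.

1.221 mV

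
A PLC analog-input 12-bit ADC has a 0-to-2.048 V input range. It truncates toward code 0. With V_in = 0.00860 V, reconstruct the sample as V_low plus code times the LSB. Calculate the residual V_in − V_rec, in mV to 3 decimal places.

0.100 mV

Step size: 2.048 V ÷ 2^12 = 0.500 mV.
(V_in − V_low)/LSB = (0.00860 − 0)/0.0005 = 17.2000 → code 17 (floor).
V_rec = 0 + 17·0.0005 = 0.0085 V.
Error = 0.00860 − 0.0085 = 0.0001 V = 0.100 mV.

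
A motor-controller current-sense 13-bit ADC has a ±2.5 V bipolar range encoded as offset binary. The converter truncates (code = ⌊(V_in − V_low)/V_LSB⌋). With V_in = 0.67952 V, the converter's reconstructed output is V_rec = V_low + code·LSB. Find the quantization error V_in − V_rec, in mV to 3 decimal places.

LSB = 5/2^13 = 0.610 mV.
(V_in − V_low)/LSB = (0.67952 − (−2.5))/0.000610352 = 5209.3256 → code 5209 (floor).
Code 5209 maps back to (−2.5) + 5209×0.000610352 V = 0.67932129 V.
Difference: 0.000198711 V → 0.199 mV.

0.199 mV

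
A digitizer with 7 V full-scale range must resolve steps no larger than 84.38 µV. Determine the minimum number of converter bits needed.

17 bits

Number of steps required ≥ 7 V / 84.38 µV = 82958.05.
Need 2^N ≥ 82958.05; 2^16 = 65536, 2^17 = 131072.
Minimum N = 17.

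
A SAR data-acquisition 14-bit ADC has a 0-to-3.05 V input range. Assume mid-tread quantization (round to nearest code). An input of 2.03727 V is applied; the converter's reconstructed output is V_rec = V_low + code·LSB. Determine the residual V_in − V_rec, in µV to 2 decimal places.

Step size: 3.05 V ÷ 2^14 = 186.16 µV.
Scaled input = 10943.8137 LSBs, so code = 10944.
V_rec = 0 + 10944·0.000186157 = 2.0373047 V.
Error = 2.03727 − 2.0373047 = -3.46875e-05 V = -34.69 µV.

-34.69 µV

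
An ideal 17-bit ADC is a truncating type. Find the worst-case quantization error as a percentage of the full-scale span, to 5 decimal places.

Truncating → worst-case error = 1 LSB = V_FS/2^17, so 100/131072 = 0.000762939 % of full scale.

0.00076 %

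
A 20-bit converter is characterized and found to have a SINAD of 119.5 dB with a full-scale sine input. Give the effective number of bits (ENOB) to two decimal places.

ENOB = (SINAD − 1.76) / 6.02 = (119.5 − 1.76)/6.02 = 19.558.

19.56 bits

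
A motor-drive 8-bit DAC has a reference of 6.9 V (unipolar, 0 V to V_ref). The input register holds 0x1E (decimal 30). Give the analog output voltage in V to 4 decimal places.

LSB = 6.9 V / 2^8 = 26.953 mV.
Code 0x1E = 30 decimal.
V_out = 0 + 30 × 0.0269531 V = 0.808594 V.

0.8086 V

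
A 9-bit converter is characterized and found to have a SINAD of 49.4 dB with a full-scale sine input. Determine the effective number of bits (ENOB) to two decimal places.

7.91 bits

ENOB = (SINAD − 1.76) / 6.02 = (49.4 − 1.76)/6.02 = 7.914.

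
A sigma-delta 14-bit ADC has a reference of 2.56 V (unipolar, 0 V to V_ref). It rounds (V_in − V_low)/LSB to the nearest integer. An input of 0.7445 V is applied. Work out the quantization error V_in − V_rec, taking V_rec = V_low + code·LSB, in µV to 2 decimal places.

LSB = 2.56/2^14 = 156.25 µV.
(V_in − V_low)/LSB = (0.7445 − 0)/0.00015625 = 4764.8000 → code 4765 (round).
Reconstructed: 0.74453125 V.
Error = 0.7445 − 0.74453125 = -3.125e-05 V = -31.25 µV.

-31.25 µV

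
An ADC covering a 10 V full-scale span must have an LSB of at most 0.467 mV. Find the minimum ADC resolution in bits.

15 bits

Number of steps required ≥ 10 V / 0.467 mV = 21413.28.
Need 2^N ≥ 21413.28; 2^14 = 16384, 2^15 = 32768.
Minimum N = 15.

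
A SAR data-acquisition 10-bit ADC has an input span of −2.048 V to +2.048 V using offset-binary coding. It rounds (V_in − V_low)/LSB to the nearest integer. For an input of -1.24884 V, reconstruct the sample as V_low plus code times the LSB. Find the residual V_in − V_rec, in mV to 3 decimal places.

LSB = 4.096/2^10 = 4.000 mV.
(V_in − V_low)/LSB = (-1.24884 − (−2.048))/0.004 = 199.7900 → code 200 (round).
V_rec = (−2.048) + 200·0.004 = -1.248 V.
Difference: -0.00084 V → -0.840 mV.

-0.840 mV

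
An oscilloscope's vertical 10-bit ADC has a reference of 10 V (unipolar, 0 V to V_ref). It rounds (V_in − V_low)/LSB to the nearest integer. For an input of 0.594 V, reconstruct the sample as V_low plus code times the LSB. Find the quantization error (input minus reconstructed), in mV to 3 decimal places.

One LSB is 10 V / 1024 = 9.766 mV.
(V_in − V_low)/LSB = (0.594 − 0)/0.00976562 = 60.8256 → code 61 (round).
Reconstructed: 0.59570312 V.
Difference: -0.00170312 V → -1.703 mV.

-1.703 mV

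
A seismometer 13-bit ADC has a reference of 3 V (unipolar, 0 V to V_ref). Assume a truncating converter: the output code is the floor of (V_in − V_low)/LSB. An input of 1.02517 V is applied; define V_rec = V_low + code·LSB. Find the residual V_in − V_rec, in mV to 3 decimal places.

Step size: 3 V ÷ 2^13 = 366.21 µV.
(V_in − V_low)/LSB = (1.02517 − 0)/0.000366211 = 2799.3975 → code 2799 (floor).
Code 2799 maps back to 0 + 2799×0.000366211 V = 1.0250244 V.
V_in − V_rec = 0.000145586 V = 0.146 mV.

0.146 mV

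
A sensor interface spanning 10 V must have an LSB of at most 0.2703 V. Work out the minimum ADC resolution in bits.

6 bits

Number of steps required ≥ 10 V / 0.2703 V = 37.00.
Need 2^N ≥ 37.00; 2^5 = 32, 2^6 = 64.
Minimum N = 6.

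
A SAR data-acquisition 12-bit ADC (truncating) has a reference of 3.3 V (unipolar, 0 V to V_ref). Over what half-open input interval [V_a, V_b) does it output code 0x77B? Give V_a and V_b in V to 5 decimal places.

LSB = 3.3/2^12 = 0.806 mV.
Code 0x77B = 1915 decimal.
V_a = V_low + 1915·LSB = 1.54285 V; V_b = V_low + 1916·LSB = 1.54365 V.

[1.54285 V, 1.54365 V)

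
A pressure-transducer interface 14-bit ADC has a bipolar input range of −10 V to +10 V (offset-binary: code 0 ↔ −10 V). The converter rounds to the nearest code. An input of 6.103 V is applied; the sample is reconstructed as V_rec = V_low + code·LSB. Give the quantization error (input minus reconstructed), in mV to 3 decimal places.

LSB = 20/2^14 = 1.221 mV.
(V_in − V_low)/LSB = (6.103 − (−10))/0.0012207 = 13191.5776 → code 13192 (round).
Reconstructed: 6.1035156 V.
V_in − V_rec = -0.000515625 V = -0.516 mV.

-0.516 mV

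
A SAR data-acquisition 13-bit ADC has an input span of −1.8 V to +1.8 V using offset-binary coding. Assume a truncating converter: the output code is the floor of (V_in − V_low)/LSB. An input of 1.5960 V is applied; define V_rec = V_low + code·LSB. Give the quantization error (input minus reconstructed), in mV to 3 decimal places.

LSB = 3.6/2^13 = 439.45 µV.
Scaled input = 7727.7867 LSBs, so code = 7727.
Reconstructed: 1.5956543 V.
Difference: 0.000345703 V → 0.346 mV.

0.346 mV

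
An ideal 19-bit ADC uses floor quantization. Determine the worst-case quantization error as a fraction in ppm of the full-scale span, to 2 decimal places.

1.91 ppm

Truncating → worst-case error = 1 LSB = V_FS/2^19, so 1e+06/524288 = 1.90735 ppm of full scale.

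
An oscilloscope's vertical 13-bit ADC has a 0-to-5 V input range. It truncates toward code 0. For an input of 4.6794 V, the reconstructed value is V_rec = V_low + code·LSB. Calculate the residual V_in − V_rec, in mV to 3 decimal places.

0.445 mV

Step size: 5 V ÷ 2^13 = 0.610 mV.
Scaled input = 7666.7290 LSBs, so code = 7666.
V_rec = 0 + 7666·0.000610352 = 4.6789551 V.
Difference: 0.000444922 V → 0.445 mV.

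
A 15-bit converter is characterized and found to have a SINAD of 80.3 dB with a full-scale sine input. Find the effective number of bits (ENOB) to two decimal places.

ENOB = (SINAD − 1.76) / 6.02 = (80.3 − 1.76)/6.02 = 13.047.

13.05 bits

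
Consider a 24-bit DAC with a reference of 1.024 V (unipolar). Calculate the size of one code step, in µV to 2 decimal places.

Full-scale span = 1.024 V.
LSB = 1.024 / 2^24 = 1.024 / 16777216 = 6.10352e-08 V = 0.06 µV.

0.06 µV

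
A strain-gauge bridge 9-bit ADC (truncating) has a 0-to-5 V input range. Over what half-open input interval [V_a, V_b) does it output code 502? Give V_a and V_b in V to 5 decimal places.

LSB = 5/2^9 = 9.766 mV.
V_a = V_low + 502·LSB = 4.90234 V; V_b = V_low + 503·LSB = 4.91211 V.

[4.90234 V, 4.91211 V)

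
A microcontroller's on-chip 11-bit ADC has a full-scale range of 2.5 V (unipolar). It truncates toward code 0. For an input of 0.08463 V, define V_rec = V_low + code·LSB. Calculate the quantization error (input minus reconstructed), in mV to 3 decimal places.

0.401 mV

Step size: 2.5 V ÷ 2^11 = 1.221 mV.
(0.08463 − 0)/0.0012207 = 69.3289; ⌊·⌋ gives code 69.
Code 69 maps back to 0 + 69×0.0012207 V = 0.084228516 V.
Error = 0.08463 − 0.084228516 = 0.000401484 V = 0.401 mV.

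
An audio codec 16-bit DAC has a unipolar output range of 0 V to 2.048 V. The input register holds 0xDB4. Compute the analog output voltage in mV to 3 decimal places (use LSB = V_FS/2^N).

LSB = 2.048 V / 2^16 = 31.25 µV.
Code 0xDB4 = 3508 decimal.
V_out = 0 + 3508 × 3.125e-05 V = 0.109625 V.
= 109.625 mV.

109.625 mV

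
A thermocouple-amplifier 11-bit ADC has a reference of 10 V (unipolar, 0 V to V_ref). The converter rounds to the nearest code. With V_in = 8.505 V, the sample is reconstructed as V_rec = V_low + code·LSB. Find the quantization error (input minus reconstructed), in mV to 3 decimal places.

-0.859 mV

One LSB is 10 V / 2048 = 4.883 mV.
Scaled input = 1741.8240 LSBs, so code = 1742.
Reconstructed: 8.5058594 V.
V_in − V_rec = -0.000859375 V = -0.859 mV.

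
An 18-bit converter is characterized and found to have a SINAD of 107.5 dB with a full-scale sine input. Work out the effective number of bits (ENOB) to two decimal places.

ENOB = (SINAD − 1.76) / 6.02 = (107.5 − 1.76)/6.02 = 17.565.

17.56 bits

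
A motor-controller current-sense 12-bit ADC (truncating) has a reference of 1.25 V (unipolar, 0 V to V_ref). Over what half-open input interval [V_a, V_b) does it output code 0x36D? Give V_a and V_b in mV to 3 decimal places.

[267.639 mV, 267.944 mV)

LSB = 1.25/2^12 = 305.18 µV.
Code 0x36D = 877 decimal.
V_a = V_low + 877·LSB = 0.267639 V; V_b = V_low + 878·LSB = 0.267944 V.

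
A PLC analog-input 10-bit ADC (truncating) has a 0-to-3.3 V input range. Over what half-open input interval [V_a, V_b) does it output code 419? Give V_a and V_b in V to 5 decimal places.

[1.35029 V, 1.35352 V)

LSB = 3.3/2^10 = 3.223 mV.
V_a = V_low + 419·LSB = 1.35029 V; V_b = V_low + 420·LSB = 1.35352 V.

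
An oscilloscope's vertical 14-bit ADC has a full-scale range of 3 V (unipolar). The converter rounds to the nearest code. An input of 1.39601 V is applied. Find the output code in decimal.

code 7624

LSB = 3 V / 16384 = 183.11 µV.
(V_in − V_low)/LSB = (1.39601 − 0) / 0.000183105 = 7624.076.
Round → code 7624.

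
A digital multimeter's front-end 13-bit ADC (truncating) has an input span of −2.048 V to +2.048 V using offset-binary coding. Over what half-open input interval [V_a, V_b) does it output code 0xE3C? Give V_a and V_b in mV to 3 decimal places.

LSB = 4.096/2^13 = 0.500 mV.
Code 0xE3C = 3644 decimal.
V_a = V_low + 3644·LSB = -0.226 V; V_b = V_low + 3645·LSB = -0.2255 V.

[-226.000 mV, -225.500 mV)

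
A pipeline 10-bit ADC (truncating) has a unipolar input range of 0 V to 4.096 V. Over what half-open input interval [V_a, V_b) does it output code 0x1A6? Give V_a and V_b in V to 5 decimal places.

[1.68800 V, 1.69200 V)

LSB = 4.096/2^10 = 4.000 mV.
Code 0x1A6 = 422 decimal.
V_a = V_low + 422·LSB = 1.688 V; V_b = V_low + 423·LSB = 1.692 V.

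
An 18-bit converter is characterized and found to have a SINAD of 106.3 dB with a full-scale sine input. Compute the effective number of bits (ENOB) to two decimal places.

17.37 bits

ENOB = (SINAD − 1.76) / 6.02 = (106.3 − 1.76)/6.02 = 17.365.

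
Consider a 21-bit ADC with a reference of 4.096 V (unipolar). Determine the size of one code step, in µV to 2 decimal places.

Full-scale span = 4.096 V.
LSB = 4.096 / 2^21 = 4.096 / 2097152 = 1.95313e-06 V = 1.95 µV.

1.95 µV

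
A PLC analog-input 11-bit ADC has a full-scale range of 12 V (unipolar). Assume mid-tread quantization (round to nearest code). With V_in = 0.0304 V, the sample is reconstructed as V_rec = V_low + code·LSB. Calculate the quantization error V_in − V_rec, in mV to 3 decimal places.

Step size: 12 V ÷ 2^11 = 5.859 mV.
Scaled input = 5.1883 LSBs, so code = 5.
Reconstructed: 0.029296875 V.
Error = 0.0304 − 0.029296875 = 0.00110312 V = 1.103 mV.

1.103 mV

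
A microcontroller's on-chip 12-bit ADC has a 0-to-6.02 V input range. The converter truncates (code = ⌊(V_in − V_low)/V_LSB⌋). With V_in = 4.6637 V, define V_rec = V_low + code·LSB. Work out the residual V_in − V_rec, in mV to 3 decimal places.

Step size: 6.02 V ÷ 2^12 = 1.470 mV.
Scaled input = 3173.1753 LSBs, so code = 3173.
V_rec = 0 + 3173·0.00146973 = 4.6634424 V.
Difference: 0.000257617 V → 0.258 mV.

0.258 mV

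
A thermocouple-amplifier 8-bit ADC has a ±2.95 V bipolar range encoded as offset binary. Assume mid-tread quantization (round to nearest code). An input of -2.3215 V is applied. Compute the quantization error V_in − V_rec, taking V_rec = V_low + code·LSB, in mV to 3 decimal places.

One LSB is 5.9 V / 256 = 23.047 mV.
(V_in − V_low)/LSB = (-2.3215 − (−2.95))/0.0230469 = 27.2705 → code 27 (round).
Reconstructed: -2.3277344 V.
Error = -2.3215 − (−2.3277344) = 0.00623438 V = 6.234 mV.

6.234 mV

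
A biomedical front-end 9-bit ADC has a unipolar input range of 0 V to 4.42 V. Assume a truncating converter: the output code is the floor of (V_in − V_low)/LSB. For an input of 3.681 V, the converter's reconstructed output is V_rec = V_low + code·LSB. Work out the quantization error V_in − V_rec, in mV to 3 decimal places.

One LSB is 4.42 V / 512 = 8.633 mV.
Scaled input = 426.3964 LSBs, so code = 426.
V_rec = 0 + 426·0.00863281 = 3.6775781 V.
Difference: 0.00342188 V → 3.422 mV.

3.422 mV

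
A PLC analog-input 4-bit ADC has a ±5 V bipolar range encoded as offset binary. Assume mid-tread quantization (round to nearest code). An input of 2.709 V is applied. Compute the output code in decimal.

code 12

LSB = 10 V / 16 = 0.6250 V.
(V_in − V_low)/LSB = (2.709 − (−5)) / 0.625 = 12.334.
Round → code 12.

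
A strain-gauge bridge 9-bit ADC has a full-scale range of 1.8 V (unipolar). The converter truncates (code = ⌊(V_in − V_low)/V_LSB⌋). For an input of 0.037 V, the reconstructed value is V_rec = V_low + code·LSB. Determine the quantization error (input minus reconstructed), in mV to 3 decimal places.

One LSB is 1.8 V / 512 = 3.516 mV.
(0.037 − 0)/0.00351563 = 10.5244; ⌊·⌋ gives code 10.
Code 10 maps back to 0 + 10×0.00351563 V = 0.03515625 V.
V_in − V_rec = 0.00184375 V = 1.844 mV.

1.844 mV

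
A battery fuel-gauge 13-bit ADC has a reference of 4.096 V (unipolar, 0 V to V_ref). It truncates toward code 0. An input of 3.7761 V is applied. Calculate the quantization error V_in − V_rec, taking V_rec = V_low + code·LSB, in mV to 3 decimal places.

One LSB is 4.096 V / 8192 = 0.500 mV.
(V_in − V_low)/LSB = (3.7761 − 0)/0.0005 = 7552.2000 → code 7552 (floor).
V_rec = 0 + 7552·0.0005 = 3.776 V.
Error = 3.7761 − 3.776 = 0.0001 V = 0.100 mV.

0.100 mV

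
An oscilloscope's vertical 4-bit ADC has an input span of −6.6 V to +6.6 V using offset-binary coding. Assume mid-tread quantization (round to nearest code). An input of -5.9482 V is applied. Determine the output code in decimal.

code 1

With 16 levels over 13.2 V, one step is 0.8250 V.
Input sits at 0.790 steps above V_low.
round(0.790) = 1.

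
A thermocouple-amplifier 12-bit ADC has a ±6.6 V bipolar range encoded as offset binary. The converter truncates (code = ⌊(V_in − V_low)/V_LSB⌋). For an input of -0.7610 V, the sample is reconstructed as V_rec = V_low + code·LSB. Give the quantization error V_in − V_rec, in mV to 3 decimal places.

2.770 mV

LSB = 13.2/2^12 = 3.223 mV.
Scaled input = 1811.8594 LSBs, so code = 1811.
V_rec = (−6.6) + 1811·0.00322266 = -0.76376953 V.
Error = -0.7610 − (−0.76376953) = 0.00276953 V = 2.770 mV.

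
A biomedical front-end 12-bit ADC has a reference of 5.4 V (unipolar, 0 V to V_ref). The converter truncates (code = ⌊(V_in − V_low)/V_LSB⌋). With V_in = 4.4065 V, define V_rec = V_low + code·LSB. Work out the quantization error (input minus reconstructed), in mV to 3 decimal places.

Step size: 5.4 V ÷ 2^12 = 1.318 mV.
(4.4065 − 0)/0.00131836 = 3342.4119; ⌊·⌋ gives code 3342.
V_rec = 0 + 3342·0.00131836 = 4.405957 V.
V_in − V_rec = 0.000542969 V = 0.543 mV.

0.543 mV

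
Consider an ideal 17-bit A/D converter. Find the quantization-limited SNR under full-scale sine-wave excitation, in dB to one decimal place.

104.1 dB

SNR ≈ 6.02·N + 1.76 dB = 6.02·17 + 1.76 = 104.10 dB.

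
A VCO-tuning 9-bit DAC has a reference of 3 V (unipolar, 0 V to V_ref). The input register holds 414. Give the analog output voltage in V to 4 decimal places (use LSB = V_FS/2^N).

2.4258 V

LSB = 3 V / 2^9 = 5.859 mV.
V_out = 0 + 414 × 0.00585938 V = 2.42578 V.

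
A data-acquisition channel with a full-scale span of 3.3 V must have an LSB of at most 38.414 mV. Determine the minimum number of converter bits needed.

7 bits

Number of steps required ≥ 3.3 V / 38.414 mV = 85.91.
Need 2^N ≥ 85.91; 2^6 = 64, 2^7 = 128.
Minimum N = 7.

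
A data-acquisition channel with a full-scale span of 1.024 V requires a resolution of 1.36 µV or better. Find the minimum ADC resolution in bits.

Number of steps required ≥ 1.024 V / 1.36 µV = 752941.18.
Need 2^N ≥ 752941.18; 2^19 = 524288, 2^20 = 1048576.
Minimum N = 20.

20 bits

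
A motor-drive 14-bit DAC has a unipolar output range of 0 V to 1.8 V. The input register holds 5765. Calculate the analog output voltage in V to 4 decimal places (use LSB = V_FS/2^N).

0.6334 V

LSB = 1.8 V / 2^14 = 109.86 µV.
V_out = 0 + 5765 × 0.000109863 V = 0.633362 V.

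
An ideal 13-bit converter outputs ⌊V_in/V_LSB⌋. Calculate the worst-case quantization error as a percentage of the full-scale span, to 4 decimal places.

0.0122 %

Truncating → worst-case error = 1 LSB = V_FS/2^13, so 100/8192 = 0.012207 % of full scale.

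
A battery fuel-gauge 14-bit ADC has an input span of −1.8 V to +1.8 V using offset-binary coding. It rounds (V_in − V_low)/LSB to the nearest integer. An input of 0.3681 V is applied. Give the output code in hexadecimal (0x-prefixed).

With 16384 levels over 3.6 V, one step is 219.73 µV.
(0.3681 − (−1.8)) / 0.000219727 = 9867.264 LSBs.
round(9867.264) = 9867.
In hexadecimal (0x-prefixed): 0x268B.

code 0x268B (decimal 9867)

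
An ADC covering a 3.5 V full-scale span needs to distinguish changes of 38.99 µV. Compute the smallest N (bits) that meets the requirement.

17 bits

Number of steps required ≥ 3.5 V / 38.99 µV = 89766.61.
Need 2^N ≥ 89766.61; 2^16 = 65536, 2^17 = 131072.
Minimum N = 17.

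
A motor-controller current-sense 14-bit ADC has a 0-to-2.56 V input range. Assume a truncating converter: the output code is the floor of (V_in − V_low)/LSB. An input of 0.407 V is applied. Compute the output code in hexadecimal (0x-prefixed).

code 0xA2C (decimal 2604)

LSB = 2.56 V / 16384 = 156.25 µV.
Input sits at 2604.800 steps above V_low.
So the output code is 2604.
In hexadecimal (0x-prefixed): 0xA2C.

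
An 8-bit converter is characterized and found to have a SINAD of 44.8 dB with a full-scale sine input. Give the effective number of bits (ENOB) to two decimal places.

ENOB = (SINAD − 1.76) / 6.02 = (44.8 − 1.76)/6.02 = 7.150.

7.15 bits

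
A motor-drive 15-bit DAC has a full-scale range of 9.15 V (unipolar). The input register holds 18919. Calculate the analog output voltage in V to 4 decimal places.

5.2829 V

LSB = 9.15 V / 2^15 = 279.24 µV.
V_out = 0 + 18919 × 0.000279236 V = 5.28286 V.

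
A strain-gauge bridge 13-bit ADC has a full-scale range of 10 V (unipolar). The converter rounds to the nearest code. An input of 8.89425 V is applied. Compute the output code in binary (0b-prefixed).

With 8192 levels over 10 V, one step is 1.221 mV.
(V_in − V_low)/LSB = (8.89425 − 0) / 0.0012207 = 7286.170.
Round → code 7286.
In binary (0b-prefixed): 0b1110001110110.

code 0b1110001110110 (decimal 7286)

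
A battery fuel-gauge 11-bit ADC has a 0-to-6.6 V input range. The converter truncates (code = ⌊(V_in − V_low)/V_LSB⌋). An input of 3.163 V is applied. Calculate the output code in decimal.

code 981

With 2048 levels over 6.6 V, one step is 3.223 mV.
(3.163 − 0) / 0.00322266 = 981.488 LSBs.
So the output code is 981.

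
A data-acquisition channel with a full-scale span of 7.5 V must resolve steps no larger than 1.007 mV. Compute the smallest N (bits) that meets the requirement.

13 bits

Number of steps required ≥ 7.5 V / 1.007 mV = 7447.86.
Need 2^N ≥ 7447.86; 2^12 = 4096, 2^13 = 8192.
Minimum N = 13.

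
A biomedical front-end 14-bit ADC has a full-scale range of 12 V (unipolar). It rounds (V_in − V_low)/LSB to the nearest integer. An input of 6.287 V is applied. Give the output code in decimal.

With 16384 levels over 12 V, one step is 0.732 mV.
(6.287 − 0) / 0.000732422 = 8583.851 LSBs.
So the output code is 8584.

code 8584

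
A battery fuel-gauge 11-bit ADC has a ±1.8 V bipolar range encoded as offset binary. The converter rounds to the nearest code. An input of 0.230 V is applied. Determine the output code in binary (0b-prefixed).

code 0b10010000011 (decimal 1155)

Full-scale span = 3.6 V; LSB = 3.6/2^11 = 1.758 mV.
(0.230 − (−1.8)) / 0.00175781 = 1154.844 LSBs.
Round → code 1155.
In binary (0b-prefixed): 0b10010000011.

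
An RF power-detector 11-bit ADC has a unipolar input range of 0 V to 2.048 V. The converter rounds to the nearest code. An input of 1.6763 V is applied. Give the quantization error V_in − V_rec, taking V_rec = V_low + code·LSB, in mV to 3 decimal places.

Step size: 2.048 V ÷ 2^11 = 1.000 mV.
(1.6763 − 0)/0.001 = 1676.3000; round gives code 1676.
Code 1676 maps back to 0 + 1676×0.001 V = 1.676 V.
Difference: 0.0003 V → 0.300 mV.

0.300 mV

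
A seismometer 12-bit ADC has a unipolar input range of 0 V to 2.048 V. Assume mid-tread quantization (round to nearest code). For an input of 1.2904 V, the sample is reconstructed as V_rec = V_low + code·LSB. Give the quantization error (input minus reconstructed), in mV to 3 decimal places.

-0.100 mV

LSB = 2.048/2^12 = 0.500 mV.
Scaled input = 2580.8000 LSBs, so code = 2581.
V_rec = 0 + 2581·0.0005 = 1.2905 V.
V_in − V_rec = -0.0001 V = -0.100 mV.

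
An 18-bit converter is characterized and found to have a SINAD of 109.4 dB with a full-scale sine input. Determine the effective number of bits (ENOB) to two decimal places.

ENOB = (SINAD − 1.76) / 6.02 = (109.4 − 1.76)/6.02 = 17.880.

17.88 bits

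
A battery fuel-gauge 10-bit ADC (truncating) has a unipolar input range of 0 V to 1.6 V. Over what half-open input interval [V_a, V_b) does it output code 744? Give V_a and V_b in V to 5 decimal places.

LSB = 1.6/2^10 = 1.562 mV.
V_a = V_low + 744·LSB = 1.1625 V; V_b = V_low + 745·LSB = 1.16406 V.

[1.16250 V, 1.16406 V)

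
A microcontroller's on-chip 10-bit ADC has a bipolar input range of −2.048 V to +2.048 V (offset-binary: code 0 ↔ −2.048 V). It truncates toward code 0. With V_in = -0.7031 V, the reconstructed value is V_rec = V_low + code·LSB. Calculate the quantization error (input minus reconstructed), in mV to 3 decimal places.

Step size: 4.096 V ÷ 2^10 = 4.000 mV.
Scaled input = 336.2250 LSBs, so code = 336.
Reconstructed: -0.704 V.
Difference: 0.0009 V → 0.900 mV.

0.900 mV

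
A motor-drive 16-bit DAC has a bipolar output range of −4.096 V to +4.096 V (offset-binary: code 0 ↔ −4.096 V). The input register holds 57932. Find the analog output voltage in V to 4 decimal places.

3.1455 V

LSB = 8.192 V / 2^16 = 125.00 µV.
V_out = (−4.096) + 57932 × 0.000125 V = 3.1455 V.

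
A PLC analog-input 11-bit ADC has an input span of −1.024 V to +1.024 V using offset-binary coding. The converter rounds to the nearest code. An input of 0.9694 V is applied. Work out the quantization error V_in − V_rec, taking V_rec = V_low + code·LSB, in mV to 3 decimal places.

0.400 mV

LSB = 2.048/2^11 = 1.000 mV.
Scaled input = 1993.4000 LSBs, so code = 1993.
Reconstructed: 0.969 V.
Error = 0.9694 − 0.969 = 0.0004 V = 0.400 mV.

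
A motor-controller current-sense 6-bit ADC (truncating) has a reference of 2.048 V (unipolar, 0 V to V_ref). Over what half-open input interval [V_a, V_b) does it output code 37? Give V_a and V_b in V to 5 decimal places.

[1.18400 V, 1.21600 V)

LSB = 2.048/2^6 = 32.000 mV.
V_a = V_low + 37·LSB = 1.184 V; V_b = V_low + 38·LSB = 1.216 V.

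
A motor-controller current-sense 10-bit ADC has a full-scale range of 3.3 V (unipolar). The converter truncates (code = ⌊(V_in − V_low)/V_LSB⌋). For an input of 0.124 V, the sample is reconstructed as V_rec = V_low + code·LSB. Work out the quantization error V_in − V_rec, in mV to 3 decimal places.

LSB = 3.3/2^10 = 3.223 mV.
(V_in − V_low)/LSB = (0.124 − 0)/0.00322266 = 38.4776 → code 38 (floor).
Reconstructed: 0.12246094 V.
Difference: 0.00153906 V → 1.539 mV.

1.539 mV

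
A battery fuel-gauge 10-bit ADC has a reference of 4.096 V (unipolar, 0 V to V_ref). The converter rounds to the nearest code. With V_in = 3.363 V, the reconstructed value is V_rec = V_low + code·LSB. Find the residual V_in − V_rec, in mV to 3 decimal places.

One LSB is 4.096 V / 1024 = 4.000 mV.
(3.363 − 0)/0.004 = 840.7500; round gives code 841.
Code 841 maps back to 0 + 841×0.004 V = 3.364 V.
Error = 3.363 − 3.364 = -0.001 V = -1.000 mV.

-1.000 mV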